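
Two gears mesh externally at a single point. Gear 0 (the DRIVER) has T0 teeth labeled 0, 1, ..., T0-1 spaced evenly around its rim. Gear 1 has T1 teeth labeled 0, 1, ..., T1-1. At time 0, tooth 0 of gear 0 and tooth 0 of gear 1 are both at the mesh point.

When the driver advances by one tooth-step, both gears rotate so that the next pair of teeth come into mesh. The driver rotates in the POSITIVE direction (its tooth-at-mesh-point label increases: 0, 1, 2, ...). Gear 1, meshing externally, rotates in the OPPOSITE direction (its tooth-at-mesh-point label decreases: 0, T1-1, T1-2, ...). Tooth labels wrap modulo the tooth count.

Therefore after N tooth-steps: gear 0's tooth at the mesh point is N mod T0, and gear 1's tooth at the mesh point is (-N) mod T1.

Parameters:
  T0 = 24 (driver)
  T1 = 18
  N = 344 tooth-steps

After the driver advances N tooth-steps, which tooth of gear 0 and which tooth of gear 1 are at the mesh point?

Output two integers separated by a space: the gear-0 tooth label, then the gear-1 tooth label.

Answer: 8 16

Derivation:
Gear 0 (driver, T0=24): tooth at mesh = N mod T0
  344 = 14 * 24 + 8, so 344 mod 24 = 8
  gear 0 tooth = 8
Gear 1 (driven, T1=18): tooth at mesh = (-N) mod T1
  344 = 19 * 18 + 2, so 344 mod 18 = 2
  (-344) mod 18 = (-2) mod 18 = 18 - 2 = 16
Mesh after 344 steps: gear-0 tooth 8 meets gear-1 tooth 16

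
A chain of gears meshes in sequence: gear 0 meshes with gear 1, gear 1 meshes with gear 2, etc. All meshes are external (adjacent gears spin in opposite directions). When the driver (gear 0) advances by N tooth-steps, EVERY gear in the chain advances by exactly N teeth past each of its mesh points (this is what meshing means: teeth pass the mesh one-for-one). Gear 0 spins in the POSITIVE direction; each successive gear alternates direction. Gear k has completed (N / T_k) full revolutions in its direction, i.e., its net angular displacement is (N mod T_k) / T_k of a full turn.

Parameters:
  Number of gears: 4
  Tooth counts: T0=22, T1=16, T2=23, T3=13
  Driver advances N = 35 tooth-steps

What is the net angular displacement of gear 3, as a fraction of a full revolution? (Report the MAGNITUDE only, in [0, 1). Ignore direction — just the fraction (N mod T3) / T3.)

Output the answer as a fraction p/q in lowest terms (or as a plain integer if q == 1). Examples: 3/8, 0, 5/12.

Chain of 4 gears, tooth counts: [22, 16, 23, 13]
  gear 0: T0=22, direction=positive, advance = 35 mod 22 = 13 teeth = 13/22 turn
  gear 1: T1=16, direction=negative, advance = 35 mod 16 = 3 teeth = 3/16 turn
  gear 2: T2=23, direction=positive, advance = 35 mod 23 = 12 teeth = 12/23 turn
  gear 3: T3=13, direction=negative, advance = 35 mod 13 = 9 teeth = 9/13 turn
Gear 3: 35 mod 13 = 9
Fraction = 9 / 13 = 9/13 (gcd(9,13)=1) = 9/13

Answer: 9/13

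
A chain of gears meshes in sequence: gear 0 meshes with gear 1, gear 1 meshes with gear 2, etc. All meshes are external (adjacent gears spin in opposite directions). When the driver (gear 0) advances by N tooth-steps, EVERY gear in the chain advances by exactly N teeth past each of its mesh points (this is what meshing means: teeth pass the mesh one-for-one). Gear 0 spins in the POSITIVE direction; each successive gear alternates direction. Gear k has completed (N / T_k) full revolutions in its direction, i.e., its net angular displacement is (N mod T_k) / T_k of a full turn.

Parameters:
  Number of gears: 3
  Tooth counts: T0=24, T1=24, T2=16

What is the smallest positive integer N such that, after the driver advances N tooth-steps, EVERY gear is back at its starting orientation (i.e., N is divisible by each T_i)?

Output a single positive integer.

Answer: 48

Derivation:
Gear k returns to start when N is a multiple of T_k.
All gears at start simultaneously when N is a common multiple of [24, 24, 16]; the smallest such N is lcm(24, 24, 16).
Start: lcm = T0 = 24
Fold in T1=24: gcd(24, 24) = 24; lcm(24, 24) = 24 * 24 / 24 = 576 / 24 = 24
Fold in T2=16: gcd(24, 16) = 8; lcm(24, 16) = 24 * 16 / 8 = 384 / 8 = 48
Full cycle length = 48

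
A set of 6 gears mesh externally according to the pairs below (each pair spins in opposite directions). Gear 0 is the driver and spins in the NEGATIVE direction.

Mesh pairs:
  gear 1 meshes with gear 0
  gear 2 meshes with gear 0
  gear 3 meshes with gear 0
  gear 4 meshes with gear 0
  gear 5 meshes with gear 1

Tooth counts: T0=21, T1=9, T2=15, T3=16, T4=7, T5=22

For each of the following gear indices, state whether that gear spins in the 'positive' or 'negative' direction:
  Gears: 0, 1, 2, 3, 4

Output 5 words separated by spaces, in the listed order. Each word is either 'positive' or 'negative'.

Gear 0 (driver): negative (depth 0)
  gear 1: meshes with gear 0 -> depth 1 -> positive (opposite of gear 0)
  gear 2: meshes with gear 0 -> depth 1 -> positive (opposite of gear 0)
  gear 3: meshes with gear 0 -> depth 1 -> positive (opposite of gear 0)
  gear 4: meshes with gear 0 -> depth 1 -> positive (opposite of gear 0)
  gear 5: meshes with gear 1 -> depth 2 -> negative (opposite of gear 1)
Queried indices 0, 1, 2, 3, 4 -> negative, positive, positive, positive, positive

Answer: negative positive positive positive positive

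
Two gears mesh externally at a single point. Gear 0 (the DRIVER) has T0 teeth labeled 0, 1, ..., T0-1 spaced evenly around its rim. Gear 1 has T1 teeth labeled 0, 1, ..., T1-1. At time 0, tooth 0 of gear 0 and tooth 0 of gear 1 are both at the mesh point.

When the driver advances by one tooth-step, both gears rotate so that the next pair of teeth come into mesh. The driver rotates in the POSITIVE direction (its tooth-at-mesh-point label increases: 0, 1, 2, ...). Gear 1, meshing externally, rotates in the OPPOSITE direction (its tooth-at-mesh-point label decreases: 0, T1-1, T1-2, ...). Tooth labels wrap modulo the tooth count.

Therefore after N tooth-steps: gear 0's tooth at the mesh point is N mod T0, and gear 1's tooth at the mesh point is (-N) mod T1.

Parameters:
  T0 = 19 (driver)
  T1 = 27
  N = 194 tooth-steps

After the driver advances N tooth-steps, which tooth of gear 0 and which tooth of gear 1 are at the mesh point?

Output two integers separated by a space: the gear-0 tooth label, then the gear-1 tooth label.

Answer: 4 22

Derivation:
Gear 0 (driver, T0=19): tooth at mesh = N mod T0
  194 = 10 * 19 + 4, so 194 mod 19 = 4
  gear 0 tooth = 4
Gear 1 (driven, T1=27): tooth at mesh = (-N) mod T1
  194 = 7 * 27 + 5, so 194 mod 27 = 5
  (-194) mod 27 = (-5) mod 27 = 27 - 5 = 22
Mesh after 194 steps: gear-0 tooth 4 meets gear-1 tooth 22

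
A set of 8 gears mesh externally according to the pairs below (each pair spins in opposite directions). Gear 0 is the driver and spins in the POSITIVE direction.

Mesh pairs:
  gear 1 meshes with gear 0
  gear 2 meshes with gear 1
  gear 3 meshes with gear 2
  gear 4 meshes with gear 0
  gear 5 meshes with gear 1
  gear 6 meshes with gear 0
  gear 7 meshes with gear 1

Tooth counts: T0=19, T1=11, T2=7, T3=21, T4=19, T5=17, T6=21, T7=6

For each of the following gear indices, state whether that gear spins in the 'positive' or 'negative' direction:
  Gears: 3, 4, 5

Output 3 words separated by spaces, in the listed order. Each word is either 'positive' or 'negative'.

Answer: negative negative positive

Derivation:
Gear 0 (driver): positive (depth 0)
  gear 1: meshes with gear 0 -> depth 1 -> negative (opposite of gear 0)
  gear 2: meshes with gear 1 -> depth 2 -> positive (opposite of gear 1)
  gear 3: meshes with gear 2 -> depth 3 -> negative (opposite of gear 2)
  gear 4: meshes with gear 0 -> depth 1 -> negative (opposite of gear 0)
  gear 5: meshes with gear 1 -> depth 2 -> positive (opposite of gear 1)
  gear 6: meshes with gear 0 -> depth 1 -> negative (opposite of gear 0)
  gear 7: meshes with gear 1 -> depth 2 -> positive (opposite of gear 1)
Queried indices 3, 4, 5 -> negative, negative, positive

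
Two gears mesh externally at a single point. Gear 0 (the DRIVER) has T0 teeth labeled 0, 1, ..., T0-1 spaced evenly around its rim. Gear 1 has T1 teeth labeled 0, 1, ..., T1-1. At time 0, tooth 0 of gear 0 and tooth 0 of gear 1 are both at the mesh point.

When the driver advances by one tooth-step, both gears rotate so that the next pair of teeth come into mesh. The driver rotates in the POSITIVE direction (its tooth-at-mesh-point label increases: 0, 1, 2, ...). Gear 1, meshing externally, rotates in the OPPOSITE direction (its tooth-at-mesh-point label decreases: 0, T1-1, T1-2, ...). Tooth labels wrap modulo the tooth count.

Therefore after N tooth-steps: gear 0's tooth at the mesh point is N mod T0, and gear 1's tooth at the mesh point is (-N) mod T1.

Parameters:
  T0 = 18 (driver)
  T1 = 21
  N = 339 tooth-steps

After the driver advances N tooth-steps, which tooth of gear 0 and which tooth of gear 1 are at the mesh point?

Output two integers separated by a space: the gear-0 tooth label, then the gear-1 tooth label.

Gear 0 (driver, T0=18): tooth at mesh = N mod T0
  339 = 18 * 18 + 15, so 339 mod 18 = 15
  gear 0 tooth = 15
Gear 1 (driven, T1=21): tooth at mesh = (-N) mod T1
  339 = 16 * 21 + 3, so 339 mod 21 = 3
  (-339) mod 21 = (-3) mod 21 = 21 - 3 = 18
Mesh after 339 steps: gear-0 tooth 15 meets gear-1 tooth 18

Answer: 15 18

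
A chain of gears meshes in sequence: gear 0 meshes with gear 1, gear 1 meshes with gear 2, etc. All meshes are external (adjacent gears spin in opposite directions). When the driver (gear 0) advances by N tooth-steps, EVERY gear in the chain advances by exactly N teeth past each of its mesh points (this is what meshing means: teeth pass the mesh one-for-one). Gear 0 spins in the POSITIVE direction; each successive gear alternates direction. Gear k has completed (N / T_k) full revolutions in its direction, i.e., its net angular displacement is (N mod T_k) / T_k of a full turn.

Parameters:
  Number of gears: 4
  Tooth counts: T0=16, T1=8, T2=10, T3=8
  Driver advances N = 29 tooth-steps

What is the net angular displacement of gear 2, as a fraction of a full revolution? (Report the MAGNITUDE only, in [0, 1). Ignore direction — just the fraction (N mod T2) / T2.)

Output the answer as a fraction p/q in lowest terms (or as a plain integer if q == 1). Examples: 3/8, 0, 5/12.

Answer: 9/10

Derivation:
Chain of 4 gears, tooth counts: [16, 8, 10, 8]
  gear 0: T0=16, direction=positive, advance = 29 mod 16 = 13 teeth = 13/16 turn
  gear 1: T1=8, direction=negative, advance = 29 mod 8 = 5 teeth = 5/8 turn
  gear 2: T2=10, direction=positive, advance = 29 mod 10 = 9 teeth = 9/10 turn
  gear 3: T3=8, direction=negative, advance = 29 mod 8 = 5 teeth = 5/8 turn
Gear 2: 29 mod 10 = 9
Fraction = 9 / 10 = 9/10 (gcd(9,10)=1) = 9/10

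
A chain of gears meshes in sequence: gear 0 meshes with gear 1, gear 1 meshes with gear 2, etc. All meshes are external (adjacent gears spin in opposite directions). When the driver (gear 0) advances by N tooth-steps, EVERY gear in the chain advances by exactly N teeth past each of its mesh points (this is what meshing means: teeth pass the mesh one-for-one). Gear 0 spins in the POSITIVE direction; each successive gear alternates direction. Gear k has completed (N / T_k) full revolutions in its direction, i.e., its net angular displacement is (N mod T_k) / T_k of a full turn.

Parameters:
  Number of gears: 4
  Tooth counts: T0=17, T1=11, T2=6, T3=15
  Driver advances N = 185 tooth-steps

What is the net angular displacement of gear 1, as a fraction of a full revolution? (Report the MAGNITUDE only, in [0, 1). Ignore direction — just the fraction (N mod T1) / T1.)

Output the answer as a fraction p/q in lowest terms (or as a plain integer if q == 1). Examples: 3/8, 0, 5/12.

Chain of 4 gears, tooth counts: [17, 11, 6, 15]
  gear 0: T0=17, direction=positive, advance = 185 mod 17 = 15 teeth = 15/17 turn
  gear 1: T1=11, direction=negative, advance = 185 mod 11 = 9 teeth = 9/11 turn
  gear 2: T2=6, direction=positive, advance = 185 mod 6 = 5 teeth = 5/6 turn
  gear 3: T3=15, direction=negative, advance = 185 mod 15 = 5 teeth = 5/15 turn
Gear 1: 185 mod 11 = 9
Fraction = 9 / 11 = 9/11 (gcd(9,11)=1) = 9/11

Answer: 9/11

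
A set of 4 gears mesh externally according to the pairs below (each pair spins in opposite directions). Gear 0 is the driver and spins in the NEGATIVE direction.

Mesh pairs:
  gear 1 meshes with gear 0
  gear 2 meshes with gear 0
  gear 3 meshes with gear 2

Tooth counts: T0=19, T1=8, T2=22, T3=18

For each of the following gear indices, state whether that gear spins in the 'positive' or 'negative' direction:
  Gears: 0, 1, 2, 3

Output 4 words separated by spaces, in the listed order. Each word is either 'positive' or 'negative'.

Gear 0 (driver): negative (depth 0)
  gear 1: meshes with gear 0 -> depth 1 -> positive (opposite of gear 0)
  gear 2: meshes with gear 0 -> depth 1 -> positive (opposite of gear 0)
  gear 3: meshes with gear 2 -> depth 2 -> negative (opposite of gear 2)
Queried indices 0, 1, 2, 3 -> negative, positive, positive, negative

Answer: negative positive positive negative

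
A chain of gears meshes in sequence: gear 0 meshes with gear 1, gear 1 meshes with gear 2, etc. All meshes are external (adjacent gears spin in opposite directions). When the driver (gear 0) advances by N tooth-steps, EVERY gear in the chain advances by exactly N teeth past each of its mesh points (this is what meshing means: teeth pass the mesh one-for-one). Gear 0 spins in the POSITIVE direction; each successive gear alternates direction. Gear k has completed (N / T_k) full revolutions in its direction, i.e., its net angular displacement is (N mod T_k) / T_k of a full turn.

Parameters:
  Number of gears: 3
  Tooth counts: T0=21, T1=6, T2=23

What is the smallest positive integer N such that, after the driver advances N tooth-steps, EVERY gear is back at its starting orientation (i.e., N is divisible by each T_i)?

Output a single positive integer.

Answer: 966

Derivation:
Gear k returns to start when N is a multiple of T_k.
All gears at start simultaneously when N is a common multiple of [21, 6, 23]; the smallest such N is lcm(21, 6, 23).
Start: lcm = T0 = 21
Fold in T1=6: gcd(21, 6) = 3; lcm(21, 6) = 21 * 6 / 3 = 126 / 3 = 42
Fold in T2=23: gcd(42, 23) = 1; lcm(42, 23) = 42 * 23 / 1 = 966 / 1 = 966
Full cycle length = 966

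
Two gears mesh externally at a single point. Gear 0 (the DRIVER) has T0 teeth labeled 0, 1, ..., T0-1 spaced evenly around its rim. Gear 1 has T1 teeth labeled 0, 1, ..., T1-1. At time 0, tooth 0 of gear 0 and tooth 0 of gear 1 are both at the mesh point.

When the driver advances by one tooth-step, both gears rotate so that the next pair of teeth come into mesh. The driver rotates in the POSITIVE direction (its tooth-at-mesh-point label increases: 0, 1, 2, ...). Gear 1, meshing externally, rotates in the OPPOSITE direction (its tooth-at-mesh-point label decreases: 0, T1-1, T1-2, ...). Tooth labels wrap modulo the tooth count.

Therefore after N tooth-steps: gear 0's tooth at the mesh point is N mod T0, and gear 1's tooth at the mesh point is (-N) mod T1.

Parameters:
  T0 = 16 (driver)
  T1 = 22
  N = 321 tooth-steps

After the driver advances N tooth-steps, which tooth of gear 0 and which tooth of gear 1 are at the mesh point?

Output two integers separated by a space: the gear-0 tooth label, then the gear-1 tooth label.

Gear 0 (driver, T0=16): tooth at mesh = N mod T0
  321 = 20 * 16 + 1, so 321 mod 16 = 1
  gear 0 tooth = 1
Gear 1 (driven, T1=22): tooth at mesh = (-N) mod T1
  321 = 14 * 22 + 13, so 321 mod 22 = 13
  (-321) mod 22 = (-13) mod 22 = 22 - 13 = 9
Mesh after 321 steps: gear-0 tooth 1 meets gear-1 tooth 9

Answer: 1 9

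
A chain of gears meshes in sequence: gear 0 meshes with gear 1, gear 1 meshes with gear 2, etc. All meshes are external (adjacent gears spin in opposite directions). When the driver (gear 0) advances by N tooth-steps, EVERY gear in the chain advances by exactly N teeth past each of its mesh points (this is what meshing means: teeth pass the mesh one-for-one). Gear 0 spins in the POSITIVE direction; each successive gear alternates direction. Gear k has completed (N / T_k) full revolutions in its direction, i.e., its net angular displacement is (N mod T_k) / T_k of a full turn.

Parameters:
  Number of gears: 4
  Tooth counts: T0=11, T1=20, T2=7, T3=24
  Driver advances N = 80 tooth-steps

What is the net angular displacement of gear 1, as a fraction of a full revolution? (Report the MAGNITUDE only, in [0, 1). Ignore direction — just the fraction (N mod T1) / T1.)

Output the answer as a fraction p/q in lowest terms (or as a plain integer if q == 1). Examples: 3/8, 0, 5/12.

Answer: 0

Derivation:
Chain of 4 gears, tooth counts: [11, 20, 7, 24]
  gear 0: T0=11, direction=positive, advance = 80 mod 11 = 3 teeth = 3/11 turn
  gear 1: T1=20, direction=negative, advance = 80 mod 20 = 0 teeth = 0/20 turn
  gear 2: T2=7, direction=positive, advance = 80 mod 7 = 3 teeth = 3/7 turn
  gear 3: T3=24, direction=negative, advance = 80 mod 24 = 8 teeth = 8/24 turn
Gear 1: 80 mod 20 = 0
Fraction = 0 / 20 = 0/1 (gcd(0,20)=20) = 0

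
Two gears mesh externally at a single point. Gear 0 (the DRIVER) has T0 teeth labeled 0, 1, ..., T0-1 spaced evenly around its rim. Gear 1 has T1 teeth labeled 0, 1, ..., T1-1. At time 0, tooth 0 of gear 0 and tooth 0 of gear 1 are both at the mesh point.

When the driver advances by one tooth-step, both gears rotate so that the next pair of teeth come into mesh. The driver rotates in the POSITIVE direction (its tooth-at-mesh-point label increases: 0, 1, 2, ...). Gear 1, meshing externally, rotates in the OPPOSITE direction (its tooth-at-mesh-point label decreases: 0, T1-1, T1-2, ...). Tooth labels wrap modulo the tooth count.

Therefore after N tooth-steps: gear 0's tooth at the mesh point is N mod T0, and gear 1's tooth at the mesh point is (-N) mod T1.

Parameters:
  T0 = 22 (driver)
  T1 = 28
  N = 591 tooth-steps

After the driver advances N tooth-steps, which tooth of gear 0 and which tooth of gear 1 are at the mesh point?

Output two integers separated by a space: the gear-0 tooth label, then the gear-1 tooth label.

Gear 0 (driver, T0=22): tooth at mesh = N mod T0
  591 = 26 * 22 + 19, so 591 mod 22 = 19
  gear 0 tooth = 19
Gear 1 (driven, T1=28): tooth at mesh = (-N) mod T1
  591 = 21 * 28 + 3, so 591 mod 28 = 3
  (-591) mod 28 = (-3) mod 28 = 28 - 3 = 25
Mesh after 591 steps: gear-0 tooth 19 meets gear-1 tooth 25

Answer: 19 25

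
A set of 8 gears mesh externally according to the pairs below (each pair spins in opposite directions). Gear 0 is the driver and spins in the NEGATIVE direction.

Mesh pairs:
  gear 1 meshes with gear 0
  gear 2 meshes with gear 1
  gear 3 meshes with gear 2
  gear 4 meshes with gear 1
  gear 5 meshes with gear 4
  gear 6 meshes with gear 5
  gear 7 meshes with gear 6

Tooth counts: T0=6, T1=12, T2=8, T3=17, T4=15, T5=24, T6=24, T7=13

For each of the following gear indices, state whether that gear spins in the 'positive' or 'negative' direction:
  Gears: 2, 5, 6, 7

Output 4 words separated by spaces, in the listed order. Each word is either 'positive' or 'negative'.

Answer: negative positive negative positive

Derivation:
Gear 0 (driver): negative (depth 0)
  gear 1: meshes with gear 0 -> depth 1 -> positive (opposite of gear 0)
  gear 2: meshes with gear 1 -> depth 2 -> negative (opposite of gear 1)
  gear 3: meshes with gear 2 -> depth 3 -> positive (opposite of gear 2)
  gear 4: meshes with gear 1 -> depth 2 -> negative (opposite of gear 1)
  gear 5: meshes with gear 4 -> depth 3 -> positive (opposite of gear 4)
  gear 6: meshes with gear 5 -> depth 4 -> negative (opposite of gear 5)
  gear 7: meshes with gear 6 -> depth 5 -> positive (opposite of gear 6)
Queried indices 2, 5, 6, 7 -> negative, positive, negative, positive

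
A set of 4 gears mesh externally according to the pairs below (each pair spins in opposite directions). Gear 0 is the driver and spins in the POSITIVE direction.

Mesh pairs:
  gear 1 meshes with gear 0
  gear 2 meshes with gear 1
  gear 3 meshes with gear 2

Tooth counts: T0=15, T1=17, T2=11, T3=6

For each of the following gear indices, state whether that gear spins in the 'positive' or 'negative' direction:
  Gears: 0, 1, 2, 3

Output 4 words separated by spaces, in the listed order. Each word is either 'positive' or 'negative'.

Answer: positive negative positive negative

Derivation:
Gear 0 (driver): positive (depth 0)
  gear 1: meshes with gear 0 -> depth 1 -> negative (opposite of gear 0)
  gear 2: meshes with gear 1 -> depth 2 -> positive (opposite of gear 1)
  gear 3: meshes with gear 2 -> depth 3 -> negative (opposite of gear 2)
Queried indices 0, 1, 2, 3 -> positive, negative, positive, negative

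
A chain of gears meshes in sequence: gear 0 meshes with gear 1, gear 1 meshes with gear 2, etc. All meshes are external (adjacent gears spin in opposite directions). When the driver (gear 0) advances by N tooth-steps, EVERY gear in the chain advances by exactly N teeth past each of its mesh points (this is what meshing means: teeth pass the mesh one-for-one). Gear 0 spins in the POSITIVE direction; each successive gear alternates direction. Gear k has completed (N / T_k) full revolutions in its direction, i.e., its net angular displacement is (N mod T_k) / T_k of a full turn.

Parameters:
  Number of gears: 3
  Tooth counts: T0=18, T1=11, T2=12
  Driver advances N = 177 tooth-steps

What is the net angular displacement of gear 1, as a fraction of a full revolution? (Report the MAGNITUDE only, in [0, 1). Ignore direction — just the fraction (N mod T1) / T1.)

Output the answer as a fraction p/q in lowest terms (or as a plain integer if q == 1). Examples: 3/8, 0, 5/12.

Chain of 3 gears, tooth counts: [18, 11, 12]
  gear 0: T0=18, direction=positive, advance = 177 mod 18 = 15 teeth = 15/18 turn
  gear 1: T1=11, direction=negative, advance = 177 mod 11 = 1 teeth = 1/11 turn
  gear 2: T2=12, direction=positive, advance = 177 mod 12 = 9 teeth = 9/12 turn
Gear 1: 177 mod 11 = 1
Fraction = 1 / 11 = 1/11 (gcd(1,11)=1) = 1/11

Answer: 1/11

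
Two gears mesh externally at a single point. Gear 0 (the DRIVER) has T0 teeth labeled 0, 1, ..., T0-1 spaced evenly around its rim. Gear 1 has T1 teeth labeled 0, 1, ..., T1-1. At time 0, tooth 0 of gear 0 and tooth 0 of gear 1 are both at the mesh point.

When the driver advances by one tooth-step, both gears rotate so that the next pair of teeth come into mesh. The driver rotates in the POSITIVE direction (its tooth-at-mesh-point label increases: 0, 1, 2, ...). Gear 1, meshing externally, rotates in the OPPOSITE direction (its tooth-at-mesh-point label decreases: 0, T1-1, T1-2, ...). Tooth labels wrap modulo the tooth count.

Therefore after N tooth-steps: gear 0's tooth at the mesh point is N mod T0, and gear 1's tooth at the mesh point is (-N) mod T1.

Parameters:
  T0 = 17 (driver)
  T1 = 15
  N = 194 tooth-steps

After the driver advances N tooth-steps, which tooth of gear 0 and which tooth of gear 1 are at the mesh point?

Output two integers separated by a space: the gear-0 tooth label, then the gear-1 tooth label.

Answer: 7 1

Derivation:
Gear 0 (driver, T0=17): tooth at mesh = N mod T0
  194 = 11 * 17 + 7, so 194 mod 17 = 7
  gear 0 tooth = 7
Gear 1 (driven, T1=15): tooth at mesh = (-N) mod T1
  194 = 12 * 15 + 14, so 194 mod 15 = 14
  (-194) mod 15 = (-14) mod 15 = 15 - 14 = 1
Mesh after 194 steps: gear-0 tooth 7 meets gear-1 tooth 1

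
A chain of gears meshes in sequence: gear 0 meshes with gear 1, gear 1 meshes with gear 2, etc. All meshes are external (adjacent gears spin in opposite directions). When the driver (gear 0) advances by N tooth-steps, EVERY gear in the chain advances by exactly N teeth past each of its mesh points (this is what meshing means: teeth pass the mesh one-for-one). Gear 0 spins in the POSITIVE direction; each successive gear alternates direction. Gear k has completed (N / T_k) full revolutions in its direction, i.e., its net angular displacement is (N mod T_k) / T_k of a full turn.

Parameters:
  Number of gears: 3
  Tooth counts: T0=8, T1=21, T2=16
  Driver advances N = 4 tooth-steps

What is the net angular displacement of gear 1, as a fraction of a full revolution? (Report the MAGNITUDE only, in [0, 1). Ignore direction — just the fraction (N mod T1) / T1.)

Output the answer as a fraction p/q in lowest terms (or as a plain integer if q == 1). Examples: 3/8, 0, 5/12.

Answer: 4/21

Derivation:
Chain of 3 gears, tooth counts: [8, 21, 16]
  gear 0: T0=8, direction=positive, advance = 4 mod 8 = 4 teeth = 4/8 turn
  gear 1: T1=21, direction=negative, advance = 4 mod 21 = 4 teeth = 4/21 turn
  gear 2: T2=16, direction=positive, advance = 4 mod 16 = 4 teeth = 4/16 turn
Gear 1: 4 mod 21 = 4
Fraction = 4 / 21 = 4/21 (gcd(4,21)=1) = 4/21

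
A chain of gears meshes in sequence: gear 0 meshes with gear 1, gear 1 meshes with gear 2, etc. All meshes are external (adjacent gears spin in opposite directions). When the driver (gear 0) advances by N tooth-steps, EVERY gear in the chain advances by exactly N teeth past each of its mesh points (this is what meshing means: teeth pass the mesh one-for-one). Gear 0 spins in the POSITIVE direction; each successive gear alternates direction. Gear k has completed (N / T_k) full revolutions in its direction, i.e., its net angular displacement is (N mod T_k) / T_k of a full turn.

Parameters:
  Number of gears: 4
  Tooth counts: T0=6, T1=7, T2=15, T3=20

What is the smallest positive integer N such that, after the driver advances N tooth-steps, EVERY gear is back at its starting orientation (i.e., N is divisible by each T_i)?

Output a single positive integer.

Gear k returns to start when N is a multiple of T_k.
All gears at start simultaneously when N is a common multiple of [6, 7, 15, 20]; the smallest such N is lcm(6, 7, 15, 20).
Start: lcm = T0 = 6
Fold in T1=7: gcd(6, 7) = 1; lcm(6, 7) = 6 * 7 / 1 = 42 / 1 = 42
Fold in T2=15: gcd(42, 15) = 3; lcm(42, 15) = 42 * 15 / 3 = 630 / 3 = 210
Fold in T3=20: gcd(210, 20) = 10; lcm(210, 20) = 210 * 20 / 10 = 4200 / 10 = 420
Full cycle length = 420

Answer: 420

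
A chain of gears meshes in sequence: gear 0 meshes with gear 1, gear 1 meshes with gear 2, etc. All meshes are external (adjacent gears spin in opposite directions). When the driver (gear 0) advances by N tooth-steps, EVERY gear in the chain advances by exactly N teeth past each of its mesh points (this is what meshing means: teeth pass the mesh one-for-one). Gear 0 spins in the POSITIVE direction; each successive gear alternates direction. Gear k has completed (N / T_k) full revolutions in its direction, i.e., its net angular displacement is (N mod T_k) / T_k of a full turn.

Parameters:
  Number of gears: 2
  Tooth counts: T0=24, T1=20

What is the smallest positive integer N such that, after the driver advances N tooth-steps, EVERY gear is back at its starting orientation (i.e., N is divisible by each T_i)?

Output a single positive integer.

Gear k returns to start when N is a multiple of T_k.
All gears at start simultaneously when N is a common multiple of [24, 20]; the smallest such N is lcm(24, 20).
Start: lcm = T0 = 24
Fold in T1=20: gcd(24, 20) = 4; lcm(24, 20) = 24 * 20 / 4 = 480 / 4 = 120
Full cycle length = 120

Answer: 120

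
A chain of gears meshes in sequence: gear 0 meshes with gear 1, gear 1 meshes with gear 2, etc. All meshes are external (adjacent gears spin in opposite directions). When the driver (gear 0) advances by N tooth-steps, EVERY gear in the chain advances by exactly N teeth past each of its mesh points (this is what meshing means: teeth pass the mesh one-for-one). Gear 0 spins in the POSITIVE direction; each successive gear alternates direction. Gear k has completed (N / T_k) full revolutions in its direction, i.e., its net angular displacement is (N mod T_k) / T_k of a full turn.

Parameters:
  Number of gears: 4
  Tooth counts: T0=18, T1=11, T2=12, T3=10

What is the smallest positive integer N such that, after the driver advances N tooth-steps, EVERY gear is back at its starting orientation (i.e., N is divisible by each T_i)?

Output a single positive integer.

Answer: 1980

Derivation:
Gear k returns to start when N is a multiple of T_k.
All gears at start simultaneously when N is a common multiple of [18, 11, 12, 10]; the smallest such N is lcm(18, 11, 12, 10).
Start: lcm = T0 = 18
Fold in T1=11: gcd(18, 11) = 1; lcm(18, 11) = 18 * 11 / 1 = 198 / 1 = 198
Fold in T2=12: gcd(198, 12) = 6; lcm(198, 12) = 198 * 12 / 6 = 2376 / 6 = 396
Fold in T3=10: gcd(396, 10) = 2; lcm(396, 10) = 396 * 10 / 2 = 3960 / 2 = 1980
Full cycle length = 1980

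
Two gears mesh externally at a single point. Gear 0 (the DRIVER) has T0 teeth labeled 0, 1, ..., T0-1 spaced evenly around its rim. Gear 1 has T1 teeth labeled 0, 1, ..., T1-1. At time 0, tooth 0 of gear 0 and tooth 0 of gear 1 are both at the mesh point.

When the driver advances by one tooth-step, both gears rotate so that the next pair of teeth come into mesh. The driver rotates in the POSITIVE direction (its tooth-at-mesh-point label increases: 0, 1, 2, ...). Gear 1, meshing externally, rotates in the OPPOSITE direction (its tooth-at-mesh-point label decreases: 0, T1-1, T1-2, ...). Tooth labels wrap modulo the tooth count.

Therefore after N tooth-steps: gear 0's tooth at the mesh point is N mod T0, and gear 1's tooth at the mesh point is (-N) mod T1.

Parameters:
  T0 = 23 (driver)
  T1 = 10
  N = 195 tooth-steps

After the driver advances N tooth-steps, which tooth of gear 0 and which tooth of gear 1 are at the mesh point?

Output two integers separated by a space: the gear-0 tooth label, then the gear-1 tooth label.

Answer: 11 5

Derivation:
Gear 0 (driver, T0=23): tooth at mesh = N mod T0
  195 = 8 * 23 + 11, so 195 mod 23 = 11
  gear 0 tooth = 11
Gear 1 (driven, T1=10): tooth at mesh = (-N) mod T1
  195 = 19 * 10 + 5, so 195 mod 10 = 5
  (-195) mod 10 = (-5) mod 10 = 10 - 5 = 5
Mesh after 195 steps: gear-0 tooth 11 meets gear-1 tooth 5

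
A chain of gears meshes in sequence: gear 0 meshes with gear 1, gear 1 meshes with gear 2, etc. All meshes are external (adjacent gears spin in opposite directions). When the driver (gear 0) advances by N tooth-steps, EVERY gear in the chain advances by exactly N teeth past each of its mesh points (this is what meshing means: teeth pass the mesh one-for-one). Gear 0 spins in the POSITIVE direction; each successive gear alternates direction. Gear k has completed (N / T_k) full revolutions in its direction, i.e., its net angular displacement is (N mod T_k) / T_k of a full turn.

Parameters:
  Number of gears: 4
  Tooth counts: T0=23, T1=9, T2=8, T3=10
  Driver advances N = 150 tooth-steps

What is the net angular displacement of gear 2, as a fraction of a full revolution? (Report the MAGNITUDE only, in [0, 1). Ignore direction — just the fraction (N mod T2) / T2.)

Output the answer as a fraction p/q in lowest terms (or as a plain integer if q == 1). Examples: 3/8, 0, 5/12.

Chain of 4 gears, tooth counts: [23, 9, 8, 10]
  gear 0: T0=23, direction=positive, advance = 150 mod 23 = 12 teeth = 12/23 turn
  gear 1: T1=9, direction=negative, advance = 150 mod 9 = 6 teeth = 6/9 turn
  gear 2: T2=8, direction=positive, advance = 150 mod 8 = 6 teeth = 6/8 turn
  gear 3: T3=10, direction=negative, advance = 150 mod 10 = 0 teeth = 0/10 turn
Gear 2: 150 mod 8 = 6
Fraction = 6 / 8 = 3/4 (gcd(6,8)=2) = 3/4

Answer: 3/4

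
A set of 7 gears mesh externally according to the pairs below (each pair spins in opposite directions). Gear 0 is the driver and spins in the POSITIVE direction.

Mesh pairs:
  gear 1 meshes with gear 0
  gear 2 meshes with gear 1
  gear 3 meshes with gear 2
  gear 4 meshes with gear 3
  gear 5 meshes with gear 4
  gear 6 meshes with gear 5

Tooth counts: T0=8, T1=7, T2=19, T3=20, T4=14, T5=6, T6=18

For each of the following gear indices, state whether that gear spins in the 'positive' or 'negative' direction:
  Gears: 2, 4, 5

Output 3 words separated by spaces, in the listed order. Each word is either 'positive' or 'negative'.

Answer: positive positive negative

Derivation:
Gear 0 (driver): positive (depth 0)
  gear 1: meshes with gear 0 -> depth 1 -> negative (opposite of gear 0)
  gear 2: meshes with gear 1 -> depth 2 -> positive (opposite of gear 1)
  gear 3: meshes with gear 2 -> depth 3 -> negative (opposite of gear 2)
  gear 4: meshes with gear 3 -> depth 4 -> positive (opposite of gear 3)
  gear 5: meshes with gear 4 -> depth 5 -> negative (opposite of gear 4)
  gear 6: meshes with gear 5 -> depth 6 -> positive (opposite of gear 5)
Queried indices 2, 4, 5 -> positive, positive, negative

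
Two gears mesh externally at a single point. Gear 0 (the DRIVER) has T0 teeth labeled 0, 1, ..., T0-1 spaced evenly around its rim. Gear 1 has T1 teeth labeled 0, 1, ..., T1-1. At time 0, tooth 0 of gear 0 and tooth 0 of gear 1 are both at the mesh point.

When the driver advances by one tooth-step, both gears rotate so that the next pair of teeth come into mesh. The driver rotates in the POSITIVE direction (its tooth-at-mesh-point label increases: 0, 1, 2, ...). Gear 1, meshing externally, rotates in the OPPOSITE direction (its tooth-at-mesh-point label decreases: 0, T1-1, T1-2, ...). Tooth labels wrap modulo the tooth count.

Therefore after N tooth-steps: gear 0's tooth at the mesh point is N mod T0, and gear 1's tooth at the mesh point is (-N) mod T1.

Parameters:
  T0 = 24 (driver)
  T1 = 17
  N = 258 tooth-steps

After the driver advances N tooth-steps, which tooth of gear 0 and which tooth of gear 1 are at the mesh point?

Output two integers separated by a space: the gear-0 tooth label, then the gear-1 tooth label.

Gear 0 (driver, T0=24): tooth at mesh = N mod T0
  258 = 10 * 24 + 18, so 258 mod 24 = 18
  gear 0 tooth = 18
Gear 1 (driven, T1=17): tooth at mesh = (-N) mod T1
  258 = 15 * 17 + 3, so 258 mod 17 = 3
  (-258) mod 17 = (-3) mod 17 = 17 - 3 = 14
Mesh after 258 steps: gear-0 tooth 18 meets gear-1 tooth 14

Answer: 18 14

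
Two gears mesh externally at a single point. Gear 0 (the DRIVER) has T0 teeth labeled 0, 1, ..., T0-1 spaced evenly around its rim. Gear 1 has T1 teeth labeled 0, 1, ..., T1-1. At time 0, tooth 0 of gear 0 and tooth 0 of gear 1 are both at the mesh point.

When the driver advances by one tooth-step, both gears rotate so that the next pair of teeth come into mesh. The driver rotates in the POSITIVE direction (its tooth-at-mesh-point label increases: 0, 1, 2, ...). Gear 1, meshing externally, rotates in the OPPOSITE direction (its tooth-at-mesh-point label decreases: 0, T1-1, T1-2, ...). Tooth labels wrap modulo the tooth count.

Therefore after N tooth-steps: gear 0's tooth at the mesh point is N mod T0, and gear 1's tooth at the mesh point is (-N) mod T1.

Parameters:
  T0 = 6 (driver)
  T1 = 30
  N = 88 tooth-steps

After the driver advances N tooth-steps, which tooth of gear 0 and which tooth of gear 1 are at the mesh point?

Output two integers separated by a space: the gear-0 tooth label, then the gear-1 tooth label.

Answer: 4 2

Derivation:
Gear 0 (driver, T0=6): tooth at mesh = N mod T0
  88 = 14 * 6 + 4, so 88 mod 6 = 4
  gear 0 tooth = 4
Gear 1 (driven, T1=30): tooth at mesh = (-N) mod T1
  88 = 2 * 30 + 28, so 88 mod 30 = 28
  (-88) mod 30 = (-28) mod 30 = 30 - 28 = 2
Mesh after 88 steps: gear-0 tooth 4 meets gear-1 tooth 2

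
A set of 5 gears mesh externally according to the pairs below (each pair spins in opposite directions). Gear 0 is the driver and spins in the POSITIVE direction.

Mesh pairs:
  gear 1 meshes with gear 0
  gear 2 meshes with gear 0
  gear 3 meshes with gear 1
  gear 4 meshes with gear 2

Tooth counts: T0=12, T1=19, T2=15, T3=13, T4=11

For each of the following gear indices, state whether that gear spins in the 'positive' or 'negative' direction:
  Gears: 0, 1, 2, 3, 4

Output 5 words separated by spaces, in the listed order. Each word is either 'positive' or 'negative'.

Gear 0 (driver): positive (depth 0)
  gear 1: meshes with gear 0 -> depth 1 -> negative (opposite of gear 0)
  gear 2: meshes with gear 0 -> depth 1 -> negative (opposite of gear 0)
  gear 3: meshes with gear 1 -> depth 2 -> positive (opposite of gear 1)
  gear 4: meshes with gear 2 -> depth 2 -> positive (opposite of gear 2)
Queried indices 0, 1, 2, 3, 4 -> positive, negative, negative, positive, positive

Answer: positive negative negative positive positive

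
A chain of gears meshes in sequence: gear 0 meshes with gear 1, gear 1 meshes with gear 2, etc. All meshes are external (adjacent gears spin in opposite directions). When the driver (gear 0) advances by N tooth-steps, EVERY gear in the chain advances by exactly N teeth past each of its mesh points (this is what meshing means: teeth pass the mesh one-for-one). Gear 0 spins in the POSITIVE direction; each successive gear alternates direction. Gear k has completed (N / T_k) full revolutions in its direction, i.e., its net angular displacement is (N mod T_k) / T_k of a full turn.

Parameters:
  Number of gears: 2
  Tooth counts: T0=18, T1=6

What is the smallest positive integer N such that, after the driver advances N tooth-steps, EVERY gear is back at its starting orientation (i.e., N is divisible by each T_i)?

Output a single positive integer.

Answer: 18

Derivation:
Gear k returns to start when N is a multiple of T_k.
All gears at start simultaneously when N is a common multiple of [18, 6]; the smallest such N is lcm(18, 6).
Start: lcm = T0 = 18
Fold in T1=6: gcd(18, 6) = 6; lcm(18, 6) = 18 * 6 / 6 = 108 / 6 = 18
Full cycle length = 18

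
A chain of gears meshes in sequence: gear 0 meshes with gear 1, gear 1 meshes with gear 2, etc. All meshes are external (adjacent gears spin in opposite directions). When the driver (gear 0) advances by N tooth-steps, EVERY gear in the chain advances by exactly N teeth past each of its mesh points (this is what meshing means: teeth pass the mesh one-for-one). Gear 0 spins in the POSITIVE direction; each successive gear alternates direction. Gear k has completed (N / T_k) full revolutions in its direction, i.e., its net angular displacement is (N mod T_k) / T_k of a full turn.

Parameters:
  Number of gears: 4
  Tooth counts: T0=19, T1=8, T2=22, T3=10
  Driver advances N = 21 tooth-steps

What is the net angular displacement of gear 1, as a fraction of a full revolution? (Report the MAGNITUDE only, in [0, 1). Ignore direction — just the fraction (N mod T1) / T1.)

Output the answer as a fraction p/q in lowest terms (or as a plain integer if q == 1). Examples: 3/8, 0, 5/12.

Answer: 5/8

Derivation:
Chain of 4 gears, tooth counts: [19, 8, 22, 10]
  gear 0: T0=19, direction=positive, advance = 21 mod 19 = 2 teeth = 2/19 turn
  gear 1: T1=8, direction=negative, advance = 21 mod 8 = 5 teeth = 5/8 turn
  gear 2: T2=22, direction=positive, advance = 21 mod 22 = 21 teeth = 21/22 turn
  gear 3: T3=10, direction=negative, advance = 21 mod 10 = 1 teeth = 1/10 turn
Gear 1: 21 mod 8 = 5
Fraction = 5 / 8 = 5/8 (gcd(5,8)=1) = 5/8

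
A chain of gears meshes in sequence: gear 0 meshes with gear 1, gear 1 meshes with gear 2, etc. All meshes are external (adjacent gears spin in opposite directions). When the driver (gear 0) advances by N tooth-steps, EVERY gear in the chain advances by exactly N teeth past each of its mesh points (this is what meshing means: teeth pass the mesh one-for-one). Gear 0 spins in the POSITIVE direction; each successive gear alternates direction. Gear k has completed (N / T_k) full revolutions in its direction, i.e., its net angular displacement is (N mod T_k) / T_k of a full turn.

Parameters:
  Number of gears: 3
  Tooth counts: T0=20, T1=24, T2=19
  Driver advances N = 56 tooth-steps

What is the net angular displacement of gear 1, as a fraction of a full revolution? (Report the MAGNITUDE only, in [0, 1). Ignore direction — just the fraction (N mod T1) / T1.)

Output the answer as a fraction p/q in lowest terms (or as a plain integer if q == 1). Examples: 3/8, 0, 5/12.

Answer: 1/3

Derivation:
Chain of 3 gears, tooth counts: [20, 24, 19]
  gear 0: T0=20, direction=positive, advance = 56 mod 20 = 16 teeth = 16/20 turn
  gear 1: T1=24, direction=negative, advance = 56 mod 24 = 8 teeth = 8/24 turn
  gear 2: T2=19, direction=positive, advance = 56 mod 19 = 18 teeth = 18/19 turn
Gear 1: 56 mod 24 = 8
Fraction = 8 / 24 = 1/3 (gcd(8,24)=8) = 1/3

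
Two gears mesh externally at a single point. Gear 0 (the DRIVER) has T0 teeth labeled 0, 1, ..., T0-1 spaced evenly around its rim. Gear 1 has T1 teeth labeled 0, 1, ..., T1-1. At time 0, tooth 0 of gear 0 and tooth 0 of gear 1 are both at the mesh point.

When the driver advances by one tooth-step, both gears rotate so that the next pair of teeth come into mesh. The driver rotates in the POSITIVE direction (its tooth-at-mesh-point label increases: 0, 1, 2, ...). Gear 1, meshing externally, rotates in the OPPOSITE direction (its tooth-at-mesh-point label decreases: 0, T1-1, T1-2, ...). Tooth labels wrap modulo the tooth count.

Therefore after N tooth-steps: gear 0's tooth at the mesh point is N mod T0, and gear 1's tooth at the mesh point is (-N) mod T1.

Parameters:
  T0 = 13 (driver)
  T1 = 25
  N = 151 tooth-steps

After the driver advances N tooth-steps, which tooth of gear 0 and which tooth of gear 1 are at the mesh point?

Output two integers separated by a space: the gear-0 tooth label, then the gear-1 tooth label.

Gear 0 (driver, T0=13): tooth at mesh = N mod T0
  151 = 11 * 13 + 8, so 151 mod 13 = 8
  gear 0 tooth = 8
Gear 1 (driven, T1=25): tooth at mesh = (-N) mod T1
  151 = 6 * 25 + 1, so 151 mod 25 = 1
  (-151) mod 25 = (-1) mod 25 = 25 - 1 = 24
Mesh after 151 steps: gear-0 tooth 8 meets gear-1 tooth 24

Answer: 8 24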